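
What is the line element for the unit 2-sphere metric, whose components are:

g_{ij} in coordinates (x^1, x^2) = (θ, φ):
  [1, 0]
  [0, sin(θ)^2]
ds^2 = g_{ij} dx^i dx^j; only the non-zero components contribute.
ds^2 = dθ^2 + sin(θ)^2 dφ^2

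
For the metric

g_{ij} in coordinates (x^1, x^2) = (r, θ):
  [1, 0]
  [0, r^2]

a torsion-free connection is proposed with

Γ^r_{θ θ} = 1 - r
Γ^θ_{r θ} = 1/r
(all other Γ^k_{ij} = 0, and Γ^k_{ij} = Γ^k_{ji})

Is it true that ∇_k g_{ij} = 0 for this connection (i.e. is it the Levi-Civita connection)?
Using ∇_k g_{ij} = ∂_k g_{ij} - Γ^m_{ki} g_{mj} - Γ^m_{kj} g_{im}:
∇_θ g_{rθ} = (0) - (r) - (1 - r) = -1 ≠ 0
So the connection is not metric compatible (it is not the Levi-Civita connection).
No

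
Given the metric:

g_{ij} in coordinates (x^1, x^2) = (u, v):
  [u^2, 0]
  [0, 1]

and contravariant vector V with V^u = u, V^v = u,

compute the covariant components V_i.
V_i = g_{ij} V^j:
V_u = (u^2)(u) + (0)(u) = u^3
V_v = (0)(u) + (1)(u) = u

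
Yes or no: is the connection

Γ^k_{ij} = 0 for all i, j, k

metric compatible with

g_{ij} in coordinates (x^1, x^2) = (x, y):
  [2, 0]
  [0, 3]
Using ∇_k g_{ij} = ∂_k g_{ij} - Γ^m_{ki} g_{mj} - Γ^m_{kj} g_{im}:
e.g. ∇_y g_{xx} = (0) - (0) - (0) = 0
Every component ∇_k g_{ij} vanishes: the connection is metric compatible.
Yes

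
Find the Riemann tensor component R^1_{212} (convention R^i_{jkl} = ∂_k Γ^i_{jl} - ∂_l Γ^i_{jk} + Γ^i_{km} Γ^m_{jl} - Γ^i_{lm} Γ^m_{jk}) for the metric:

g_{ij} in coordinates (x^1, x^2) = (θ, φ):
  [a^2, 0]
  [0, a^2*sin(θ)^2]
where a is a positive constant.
Non-zero Christoffel symbols (Γ^k_{ij} = Γ^k_{ji}):
Γ^θ_{φ φ} = -sin(2*θ)/2
Γ^φ_{θ φ} = 1/tan(θ)
R^θ_{φ θ φ} = ∂_θ Γ^θ_{φ φ} - ∂_φ Γ^θ_{φ θ} + Γ^θ_{θ m} Γ^m_{φ φ} - Γ^θ_{φ m} Γ^m_{φ θ}
  = (-cos(2*θ)) - (0) + (0) - (-cos(θ)^2) = sin(θ)^2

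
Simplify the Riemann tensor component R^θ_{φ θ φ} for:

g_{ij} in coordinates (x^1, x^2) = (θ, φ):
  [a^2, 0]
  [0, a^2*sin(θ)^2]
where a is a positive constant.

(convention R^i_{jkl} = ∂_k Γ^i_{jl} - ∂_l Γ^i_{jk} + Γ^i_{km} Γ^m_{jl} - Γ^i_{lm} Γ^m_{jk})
Non-zero Christoffel symbols (Γ^k_{ij} = Γ^k_{ji}):
Γ^θ_{φ φ} = -sin(2*θ)/2
Γ^φ_{θ φ} = 1/tan(θ)
R^θ_{φ θ φ} = ∂_θ Γ^θ_{φ φ} - ∂_φ Γ^θ_{φ θ} + Γ^θ_{θ m} Γ^m_{φ φ} - Γ^θ_{φ m} Γ^m_{φ θ}
  = (-cos(2*θ)) - (0) + (0) - (-cos(θ)^2) = sin(θ)^2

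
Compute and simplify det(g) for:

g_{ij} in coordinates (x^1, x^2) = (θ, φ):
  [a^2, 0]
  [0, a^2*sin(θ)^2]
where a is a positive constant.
For a 2×2 metric: det(g) = g_{11}·g_{22} - g_{12}·g_{21}
= (a^2)·(a^2*sin(θ)^2) - (0)·(0)
= a^4*sin(θ)^2 - 0
det(g) = a^4*sin(θ)^2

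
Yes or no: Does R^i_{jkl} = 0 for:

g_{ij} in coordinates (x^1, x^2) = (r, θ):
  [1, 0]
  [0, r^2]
Non-zero Christoffel symbols:
Γ^r_{θ θ} = -r
Γ^θ_{r θ} = 1/r
Ricci tensor: R_{rr} = 0, R_{rθ} = 0, R_{θθ} = 0
All R_{ij} vanish; in 2 dimensions the Riemann tensor is fully determined by the Ricci tensor, so R^i_{jkl} = 0: the metric is flat (curvilinear coordinates on flat space).
Yes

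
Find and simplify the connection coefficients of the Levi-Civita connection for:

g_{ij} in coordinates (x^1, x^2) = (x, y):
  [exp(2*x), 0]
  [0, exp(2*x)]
Using Γ^k_{ij} = (1/2) g^{km} (∂_i g_{mj} + ∂_j g_{mi} - ∂_m g_{ij}); the metric is diagonal, so only the m = k term contributes.
Non-zero symbols (using the symmetry Γ^k_{ij} = Γ^k_{ji}):
Γ^x_{x x} = (1/2) g^{xx} (∂_x g_{xx} + ∂_x g_{xx} - ∂_x g_{xx}) = (1/2)(exp(-2*x))((2*exp(2*x)) + (2*exp(2*x)) - (2*exp(2*x))) = 1
Γ^x_{y y} = (1/2) g^{xx} (∂_y g_{xy} + ∂_y g_{xy} - ∂_x g_{yy}) = (1/2)(exp(-2*x))((0) + (0) - (2*exp(2*x))) = -1
Γ^y_{x y} = (1/2) g^{yy} (∂_x g_{yy} + ∂_y g_{yx} - ∂_y g_{xy}) = (1/2)(exp(-2*x))((2*exp(2*x)) + (0) - (0)) = 1
All other Christoffel symbols are zero.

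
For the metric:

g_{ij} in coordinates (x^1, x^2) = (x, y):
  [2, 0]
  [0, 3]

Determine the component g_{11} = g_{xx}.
With x^1 = x, x^2 = y, g_{11} = g_{xx} is the row-1, column-1 entry of the matrix.
g_{11} = 2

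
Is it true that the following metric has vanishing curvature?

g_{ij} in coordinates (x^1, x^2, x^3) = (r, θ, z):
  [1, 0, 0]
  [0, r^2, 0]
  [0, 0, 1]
Non-zero Christoffel symbols:
Γ^r_{θ θ} = -r
Γ^θ_{r θ} = 1/r
Ricci tensor: R_{rr} = 0, R_{rθ} = 0, R_{rz} = 0, R_{θθ} = 0, R_{θz} = 0, R_{zz} = 0
All R_{ij} vanish; in 3 dimensions the Riemann tensor is fully determined by the Ricci tensor, so R^i_{jkl} = 0: the metric is flat (curvilinear coordinates on flat space).
Yes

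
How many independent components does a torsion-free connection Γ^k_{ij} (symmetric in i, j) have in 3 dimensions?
Γ^k_{ij} has n choices for the upper index and n(n+1)/2 independent symmetric lower index pairs.
Total = 3 × 3×4/2 = 3 × 6 = 18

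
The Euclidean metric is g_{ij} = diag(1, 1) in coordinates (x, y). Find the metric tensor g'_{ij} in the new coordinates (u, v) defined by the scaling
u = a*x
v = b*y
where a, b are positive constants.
Invert the transformation: x = u/a, y = v/b
g'_{ij} = (∂x^k/∂x'^i)(∂x^l/∂x'^j) g_{kl}; with g_{kl} = δ_{kl} this is Σ_k (∂x^k/∂x'^i)(∂x^k/∂x'^j).
Jacobian: ∂x/∂u = 1/a, ∂x/∂v = 0, ∂y/∂u = 0, ∂y/∂v = 1/b
g'_{uu} = (1/a)(1/a) + (0)(0) = 1/a^2
g'_{uv} = (1/a)(0) + (0)(1/b) = 0
g'_{vv} = (0)(0) + (1/b)(1/b) = 1/b^2
g'_{ij} = diag(1/a^2, 1/b^2)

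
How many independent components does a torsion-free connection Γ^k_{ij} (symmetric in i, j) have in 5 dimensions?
Γ^k_{ij} has n choices for the upper index and n(n+1)/2 independent symmetric lower index pairs.
Total = 5 × 5×6/2 = 5 × 15 = 75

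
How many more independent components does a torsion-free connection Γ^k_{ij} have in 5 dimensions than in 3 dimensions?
Independent components in n dimensions: n × n(n+1)/2 = n^2(n+1)/2.
5D: 5 × 15 = 75
3D: 3 × 6 = 18
Difference = 75 - 18 = 57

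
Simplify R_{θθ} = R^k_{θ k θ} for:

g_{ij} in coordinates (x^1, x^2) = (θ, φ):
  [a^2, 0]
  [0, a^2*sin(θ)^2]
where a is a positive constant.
Non-zero Christoffel symbols (Γ^k_{ij} = Γ^k_{ji}):
Γ^θ_{φ φ} = -sin(2*θ)/2
Γ^φ_{θ φ} = 1/tan(θ)
R^θ_{θ θ θ} = 0 (a repeated index in an antisymmetric pair)
R^φ_{θ φ θ} = ∂_φ Γ^φ_{θ θ} - ∂_θ Γ^φ_{θ φ} + Γ^φ_{φ m} Γ^m_{θ θ} - Γ^φ_{θ m} Γ^m_{θ φ}
  = (0) - (-1/sin(θ)^2) + (0) - (1/tan(θ)^2) = 1
R_{θθ} = R^θ_{θ θ θ} + R^φ_{θ φ θ} = (0) + (1) = 1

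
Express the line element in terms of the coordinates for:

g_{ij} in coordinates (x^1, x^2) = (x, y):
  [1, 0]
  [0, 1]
ds^2 = g_{ij} dx^i dx^j; only the non-zero components contribute.
ds^2 = dx^2 + dy^2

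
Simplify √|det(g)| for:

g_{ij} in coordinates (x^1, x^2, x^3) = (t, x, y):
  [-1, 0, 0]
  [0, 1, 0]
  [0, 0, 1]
det(g) = -1
√|det(g)| = 1
Volume element: dV = 1 dt dx dy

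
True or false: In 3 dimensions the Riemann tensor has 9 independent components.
n^2(n^2-1)/12 = 9·8/12 = 6 independent components for n = 3.
False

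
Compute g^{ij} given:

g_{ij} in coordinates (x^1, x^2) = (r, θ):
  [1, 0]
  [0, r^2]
The metric is diagonal, so g^{ij} is diagonal with entries 1/g_{ii}: diag(1, 1/(r^2)).
g^{ij}:
  [1, 0]
  [0, 1/r^2]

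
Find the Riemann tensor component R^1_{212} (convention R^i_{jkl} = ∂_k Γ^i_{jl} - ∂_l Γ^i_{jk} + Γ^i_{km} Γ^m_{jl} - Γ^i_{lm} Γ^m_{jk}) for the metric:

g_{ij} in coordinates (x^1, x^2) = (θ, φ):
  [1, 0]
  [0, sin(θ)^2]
Non-zero Christoffel symbols (Γ^k_{ij} = Γ^k_{ji}):
Γ^θ_{φ φ} = -sin(2*θ)/2
Γ^φ_{θ φ} = 1/tan(θ)
R^θ_{φ θ φ} = ∂_θ Γ^θ_{φ φ} - ∂_φ Γ^θ_{φ θ} + Γ^θ_{θ m} Γ^m_{φ φ} - Γ^θ_{φ m} Γ^m_{φ θ}
  = (-cos(2*θ)) - (0) + (0) - (-cos(θ)^2) = sin(θ)^2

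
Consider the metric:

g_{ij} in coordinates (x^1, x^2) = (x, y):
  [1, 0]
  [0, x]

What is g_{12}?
With x^1 = x, x^2 = y, g_{12} = g_{xy} is the row-1, column-2 entry of the matrix.
g_{12} = 0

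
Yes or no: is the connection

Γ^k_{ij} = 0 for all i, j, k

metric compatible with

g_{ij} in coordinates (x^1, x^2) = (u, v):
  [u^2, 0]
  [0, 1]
Using ∇_k g_{ij} = ∂_k g_{ij} - Γ^m_{ki} g_{mj} - Γ^m_{kj} g_{im}:
∇_u g_{uu} = (2*u) - (0) - (0) = 2*u ≠ 0
So the connection is not metric compatible (it is not the Levi-Civita connection).
No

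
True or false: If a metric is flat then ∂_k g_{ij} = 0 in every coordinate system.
Flatness means R^i_{jkl} = 0; the components can still vary, e.g. the flat plane in polar coordinates has g_{θθ} = r^2.
False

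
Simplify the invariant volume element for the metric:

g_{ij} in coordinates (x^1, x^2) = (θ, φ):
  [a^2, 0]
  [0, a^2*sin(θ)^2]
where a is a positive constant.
det(g) = a^4*sin(θ)^2
√|det(g)| = a^2*sin(θ) (taking 0 < θ < π so that |sin(θ)| = sin(θ))
Volume element: dV = a^2*sin(θ) dθ dφ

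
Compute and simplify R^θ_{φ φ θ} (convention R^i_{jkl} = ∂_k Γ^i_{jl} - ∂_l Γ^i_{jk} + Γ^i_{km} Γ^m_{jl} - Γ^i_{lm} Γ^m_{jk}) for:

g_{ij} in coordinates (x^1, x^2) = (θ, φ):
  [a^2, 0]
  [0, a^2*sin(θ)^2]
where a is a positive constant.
Non-zero Christoffel symbols (Γ^k_{ij} = Γ^k_{ji}):
Γ^θ_{φ φ} = -sin(2*θ)/2
Γ^φ_{θ φ} = 1/tan(θ)
R^θ_{φ φ θ} = ∂_φ Γ^θ_{φ θ} - ∂_θ Γ^θ_{φ φ} + Γ^θ_{φ m} Γ^m_{φ θ} - Γ^θ_{θ m} Γ^m_{φ φ}
  = (0) - (-cos(2*θ)) + (-cos(θ)^2) - (0) = -sin(θ)^2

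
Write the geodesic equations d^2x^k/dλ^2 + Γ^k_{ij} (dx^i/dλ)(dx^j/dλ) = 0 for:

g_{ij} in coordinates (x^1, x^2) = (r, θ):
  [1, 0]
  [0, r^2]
Geodesic equation: d^2x^k/dλ^2 + Γ^k_{ij} (dx^i/dλ)(dx^j/dλ) = 0.
Non-zero Christoffel symbols:
Γ^r_{θ θ} = -r
Γ^θ_{r θ} = 1/r
Substituting (the symmetric pair Γ^k_{ij}, Γ^k_{ji} combines into a factor 2):
d^2r/dλ^2 - r (dθ/dλ)^2 = 0
d^2θ/dλ^2 + (2/r) (dr/dλ)(dθ/dλ) = 0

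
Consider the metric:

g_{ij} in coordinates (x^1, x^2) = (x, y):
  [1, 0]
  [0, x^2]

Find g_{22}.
With x^1 = x, x^2 = y, g_{22} = g_{yy} is the row-2, column-2 entry of the matrix.
g_{22} = x^2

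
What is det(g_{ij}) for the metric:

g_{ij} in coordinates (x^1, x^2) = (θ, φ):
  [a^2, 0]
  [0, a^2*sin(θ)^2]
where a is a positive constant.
For a 2×2 metric: det(g) = g_{11}·g_{22} - g_{12}·g_{21}
= (a^2)·(a^2*sin(θ)^2) - (0)·(0)
= a^4*sin(θ)^2 - 0
det(g) = a^4*sin(θ)^2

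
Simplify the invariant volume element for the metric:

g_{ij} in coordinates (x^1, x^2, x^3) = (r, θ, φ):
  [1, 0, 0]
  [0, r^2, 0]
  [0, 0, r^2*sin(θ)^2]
det(g) = r^4*sin(θ)^2
√|det(g)| = r^2*sin(θ) (taking 0 < θ < π so that |sin(θ)| = sin(θ))
Volume element: dV = r^2*sin(θ) dr dθ dφ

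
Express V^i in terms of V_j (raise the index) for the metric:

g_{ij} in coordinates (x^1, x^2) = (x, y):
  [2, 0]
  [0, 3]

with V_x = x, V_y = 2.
Inverse metric (diagonal): g^{xx} = 1/2, g^{yy} = 1/3
V^i = g^{ij} V_j:
V^x = (1/2)(x) + (0)(2) = x/2
V^y = (0)(x) + (1/3)(2) = 2/3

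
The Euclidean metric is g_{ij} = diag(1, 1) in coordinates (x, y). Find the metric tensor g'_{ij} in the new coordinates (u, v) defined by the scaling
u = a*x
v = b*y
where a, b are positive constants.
Invert the transformation: x = u/a, y = v/b
g'_{ij} = (∂x^k/∂x'^i)(∂x^l/∂x'^j) g_{kl}; with g_{kl} = δ_{kl} this is Σ_k (∂x^k/∂x'^i)(∂x^k/∂x'^j).
Jacobian: ∂x/∂u = 1/a, ∂x/∂v = 0, ∂y/∂u = 0, ∂y/∂v = 1/b
g'_{uu} = (1/a)(1/a) + (0)(0) = 1/a^2
g'_{uv} = (1/a)(0) + (0)(1/b) = 0
g'_{vv} = (0)(0) + (1/b)(1/b) = 1/b^2
g'_{ij} = diag(1/a^2, 1/b^2)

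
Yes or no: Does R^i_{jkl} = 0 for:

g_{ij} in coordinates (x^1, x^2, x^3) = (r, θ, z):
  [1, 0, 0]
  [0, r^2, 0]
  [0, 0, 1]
Non-zero Christoffel symbols:
Γ^r_{θ θ} = -r
Γ^θ_{r θ} = 1/r
Ricci tensor: R_{rr} = 0, R_{rθ} = 0, R_{rz} = 0, R_{θθ} = 0, R_{θz} = 0, R_{zz} = 0
All R_{ij} vanish; in 3 dimensions the Riemann tensor is fully determined by the Ricci tensor, so R^i_{jkl} = 0: the metric is flat (curvilinear coordinates on flat space).
Yes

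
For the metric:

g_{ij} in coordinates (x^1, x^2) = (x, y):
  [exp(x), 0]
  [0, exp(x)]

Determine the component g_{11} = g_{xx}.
With x^1 = x, x^2 = y, g_{11} = g_{xx} is the row-1, column-1 entry of the matrix.
g_{11} = exp(x)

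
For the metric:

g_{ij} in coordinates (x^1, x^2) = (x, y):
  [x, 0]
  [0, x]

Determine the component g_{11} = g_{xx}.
With x^1 = x, x^2 = y, g_{11} = g_{xx} is the row-1, column-1 entry of the matrix.
g_{11} = x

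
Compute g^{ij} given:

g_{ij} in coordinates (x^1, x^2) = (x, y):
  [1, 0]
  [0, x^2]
The metric is diagonal, so g^{ij} is diagonal with entries 1/g_{ii}: diag(1, 1/(x^2)).
g^{ij}:
  [1, 0]
  [0, 1/x^2]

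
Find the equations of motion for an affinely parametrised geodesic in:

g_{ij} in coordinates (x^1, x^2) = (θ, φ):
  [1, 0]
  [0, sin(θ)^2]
Geodesic equation: d^2x^k/dλ^2 + Γ^k_{ij} (dx^i/dλ)(dx^j/dλ) = 0.
Non-zero Christoffel symbols:
Γ^θ_{φ φ} = -sin(2*θ)/2
Γ^φ_{θ φ} = 1/tan(θ)
Substituting (the symmetric pair Γ^k_{ij}, Γ^k_{ji} combines into a factor 2):
d^2θ/dλ^2 - (sin(2*θ)/2) (dφ/dλ)^2 = 0
d^2φ/dλ^2 + (2/tan(θ)) (dθ/dλ)(dφ/dλ) = 0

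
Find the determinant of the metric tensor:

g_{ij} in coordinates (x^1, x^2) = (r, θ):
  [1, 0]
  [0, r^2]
For a 2×2 metric: det(g) = g_{11}·g_{22} - g_{12}·g_{21}
= (1)·(r^2) - (0)·(0)
= r^2 - 0
det(g) = r^2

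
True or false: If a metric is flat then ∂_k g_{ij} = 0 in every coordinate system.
Flatness means R^i_{jkl} = 0; the components can still vary, e.g. the flat plane in polar coordinates has g_{θθ} = r^2.
False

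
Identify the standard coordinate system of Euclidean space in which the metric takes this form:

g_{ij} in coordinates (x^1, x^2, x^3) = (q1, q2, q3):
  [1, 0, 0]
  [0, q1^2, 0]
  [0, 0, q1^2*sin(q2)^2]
The line element ds^2 = dq1^2 + q1^2 dq2^2 + q1^2 sin(q2)^2 dq3^2 is dr^2 + r^2 dθ^2 + r^2 sin(θ)^2 dφ^2 with q1 = r, q2 = θ, q3 = φ.
spherical coordinates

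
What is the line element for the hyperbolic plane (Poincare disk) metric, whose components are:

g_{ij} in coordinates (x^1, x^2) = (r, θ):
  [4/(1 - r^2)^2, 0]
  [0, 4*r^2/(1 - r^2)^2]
ds^2 = g_{ij} dx^i dx^j; only the non-zero components contribute.
ds^2 = (4/(1 - r^2)^2) dr^2 + (4*r^2/(1 - r^2)^2) dθ^2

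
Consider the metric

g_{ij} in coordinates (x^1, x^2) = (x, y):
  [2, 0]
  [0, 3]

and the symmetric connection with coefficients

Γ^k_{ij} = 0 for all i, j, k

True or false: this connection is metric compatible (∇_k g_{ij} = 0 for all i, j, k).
Using ∇_k g_{ij} = ∂_k g_{ij} - Γ^m_{ki} g_{mj} - Γ^m_{kj} g_{im}:
e.g. ∇_x g_{yy} = (0) - (0) - (0) = 0
Every component ∇_k g_{ij} vanishes: the connection is metric compatible.
True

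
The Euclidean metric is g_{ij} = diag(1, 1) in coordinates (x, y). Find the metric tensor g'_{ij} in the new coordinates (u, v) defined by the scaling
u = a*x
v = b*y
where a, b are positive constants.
Invert the transformation: x = u/a, y = v/b
g'_{ij} = (∂x^k/∂x'^i)(∂x^l/∂x'^j) g_{kl}; with g_{kl} = δ_{kl} this is Σ_k (∂x^k/∂x'^i)(∂x^k/∂x'^j).
Jacobian: ∂x/∂u = 1/a, ∂x/∂v = 0, ∂y/∂u = 0, ∂y/∂v = 1/b
g'_{uu} = (1/a)(1/a) + (0)(0) = 1/a^2
g'_{uv} = (1/a)(0) + (0)(1/b) = 0
g'_{vv} = (0)(0) + (1/b)(1/b) = 1/b^2
g'_{ij} = diag(1/a^2, 1/b^2)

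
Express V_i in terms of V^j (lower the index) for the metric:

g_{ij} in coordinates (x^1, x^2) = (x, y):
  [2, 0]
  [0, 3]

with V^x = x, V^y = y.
V_i = g_{ij} V^j:
V_x = (2)(x) + (0)(y) = 2*x
V_y = (0)(x) + (3)(y) = 3*y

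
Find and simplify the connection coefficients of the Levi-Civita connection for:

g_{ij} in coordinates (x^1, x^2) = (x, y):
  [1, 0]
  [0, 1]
Using Γ^k_{ij} = (1/2) g^{km} (∂_i g_{mj} + ∂_j g_{mi} - ∂_m g_{ij}); the metric is diagonal, so only the m = k term contributes.
Every metric component is constant, so all ∂_m g_{ij} = 0 and every Christoffel symbol vanishes.
All Christoffel symbols are zero.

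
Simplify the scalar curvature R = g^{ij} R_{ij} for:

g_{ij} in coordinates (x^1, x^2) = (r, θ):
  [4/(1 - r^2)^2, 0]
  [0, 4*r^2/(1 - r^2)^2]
Non-zero Christoffel symbols (Γ^k_{ij} = Γ^k_{ji}):
Γ^r_{r r} = 2*r/(1 - r^2)
Γ^r_{θ θ} = (r^3 + r)/(r^2 - 1)
Γ^θ_{r θ} = (-r^2 - 1)/(r^3 - r)
Ricci tensor (R_{ij} = R^k_{ikj}): R_{rr} = -4/(r^2 - 1)^2, R_{rθ} = 0, R_{θθ} = -4*r^2/(r^2 - 1)^2
Inverse metric: g^{rr} = (1 - r^2)^2/4, g^{θθ} = (1 - r^2)^2/(4*r^2)
R = g^{ij} R_{ij} = ((1 - r^2)^2/4)(-4/(r^2 - 1)^2) + ((1 - r^2)^2/(4*r^2))(-4*r^2/(r^2 - 1)^2) = -2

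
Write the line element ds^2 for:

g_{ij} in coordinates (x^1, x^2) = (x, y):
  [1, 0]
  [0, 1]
ds^2 = g_{ij} dx^i dx^j; only the non-zero components contribute.
ds^2 = dx^2 + dy^2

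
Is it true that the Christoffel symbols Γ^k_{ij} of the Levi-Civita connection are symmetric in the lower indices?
The Levi-Civita connection is torsion-free, which is exactly Γ^k_{ij} = Γ^k_{ji}.
Yes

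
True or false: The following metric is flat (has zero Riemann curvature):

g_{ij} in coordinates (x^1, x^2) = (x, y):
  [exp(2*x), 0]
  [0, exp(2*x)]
Non-zero Christoffel symbols:
Γ^x_{x x} = 1
Γ^x_{y y} = -1
Γ^y_{x y} = 1
Ricci tensor: R_{xx} = 0, R_{xy} = 0, R_{yy} = 0
All R_{ij} vanish; in 2 dimensions the Riemann tensor is fully determined by the Ricci tensor, so R^i_{jkl} = 0: the metric is flat (curvilinear coordinates on flat space).
True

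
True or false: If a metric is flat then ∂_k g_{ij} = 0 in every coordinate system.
Flatness means R^i_{jkl} = 0; the components can still vary, e.g. the flat plane in polar coordinates has g_{θθ} = r^2.
False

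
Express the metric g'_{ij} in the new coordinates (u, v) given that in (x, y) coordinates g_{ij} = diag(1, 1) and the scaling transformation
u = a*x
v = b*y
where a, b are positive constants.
Invert the transformation: x = u/a, y = v/b
g'_{ij} = (∂x^k/∂x'^i)(∂x^l/∂x'^j) g_{kl}; with g_{kl} = δ_{kl} this is Σ_k (∂x^k/∂x'^i)(∂x^k/∂x'^j).
Jacobian: ∂x/∂u = 1/a, ∂x/∂v = 0, ∂y/∂u = 0, ∂y/∂v = 1/b
g'_{uu} = (1/a)(1/a) + (0)(0) = 1/a^2
g'_{uv} = (1/a)(0) + (0)(1/b) = 0
g'_{vv} = (0)(0) + (1/b)(1/b) = 1/b^2
g'_{ij} = diag(1/a^2, 1/b^2)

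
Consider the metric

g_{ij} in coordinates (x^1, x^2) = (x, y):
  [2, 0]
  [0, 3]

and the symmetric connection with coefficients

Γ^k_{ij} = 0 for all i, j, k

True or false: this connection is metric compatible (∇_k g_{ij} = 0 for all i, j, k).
Using ∇_k g_{ij} = ∂_k g_{ij} - Γ^m_{ki} g_{mj} - Γ^m_{kj} g_{im}:
e.g. ∇_y g_{xy} = (0) - (0) - (0) = 0
Every component ∇_k g_{ij} vanishes: the connection is metric compatible.
True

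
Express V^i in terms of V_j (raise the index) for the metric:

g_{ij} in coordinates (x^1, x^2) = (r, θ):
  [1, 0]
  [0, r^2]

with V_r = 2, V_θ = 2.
Inverse metric (diagonal): g^{rr} = 1, g^{θθ} = 1/r^2
V^i = g^{ij} V_j:
V^r = (1)(2) + (0)(2) = 2
V^θ = (0)(2) + (1/r^2)(2) = 2/r^2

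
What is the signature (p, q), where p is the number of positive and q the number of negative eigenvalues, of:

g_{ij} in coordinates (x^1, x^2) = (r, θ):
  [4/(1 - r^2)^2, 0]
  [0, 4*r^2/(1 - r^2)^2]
The metric is diagonal, so its eigenvalues are the diagonal entries: 4/(1 - r^2)^2, 4*r^2/(1 - r^2)^2 (at a generic point, where coordinate-dependent entries are positive).
2 positive, 0 negative.
(2, 0) - Riemannian (positive definite)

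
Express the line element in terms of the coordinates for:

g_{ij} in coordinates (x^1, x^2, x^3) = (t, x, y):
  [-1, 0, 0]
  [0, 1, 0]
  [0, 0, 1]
ds^2 = g_{ij} dx^i dx^j; only the non-zero components contribute.
ds^2 = -dt^2 + dx^2 + dy^2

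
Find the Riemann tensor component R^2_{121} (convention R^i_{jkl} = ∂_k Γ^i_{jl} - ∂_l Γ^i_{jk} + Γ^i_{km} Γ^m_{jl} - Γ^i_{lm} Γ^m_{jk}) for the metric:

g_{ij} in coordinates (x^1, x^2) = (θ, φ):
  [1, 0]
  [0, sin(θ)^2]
Non-zero Christoffel symbols (Γ^k_{ij} = Γ^k_{ji}):
Γ^θ_{φ φ} = -sin(2*θ)/2
Γ^φ_{θ φ} = 1/tan(θ)
R^φ_{θ φ θ} = ∂_φ Γ^φ_{θ θ} - ∂_θ Γ^φ_{θ φ} + Γ^φ_{φ m} Γ^m_{θ θ} - Γ^φ_{θ m} Γ^m_{θ φ}
  = (0) - (-1/sin(θ)^2) + (0) - (1/tan(θ)^2) = 1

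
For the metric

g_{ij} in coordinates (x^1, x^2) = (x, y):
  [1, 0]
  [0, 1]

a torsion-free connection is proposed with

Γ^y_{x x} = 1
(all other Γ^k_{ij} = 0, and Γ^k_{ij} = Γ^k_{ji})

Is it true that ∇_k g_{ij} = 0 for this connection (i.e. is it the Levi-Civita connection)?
Using ∇_k g_{ij} = ∂_k g_{ij} - Γ^m_{ki} g_{mj} - Γ^m_{kj} g_{im}:
∇_x g_{xy} = (0) - (1) - (0) = -1 ≠ 0
So the connection is not metric compatible (it is not the Levi-Civita connection).
No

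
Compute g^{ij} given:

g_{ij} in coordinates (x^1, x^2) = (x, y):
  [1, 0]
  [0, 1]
The metric is diagonal, so g^{ij} is diagonal with entries 1/g_{ii}: diag(1, 1).
g^{ij}:
  [1, 0]
  [0, 1]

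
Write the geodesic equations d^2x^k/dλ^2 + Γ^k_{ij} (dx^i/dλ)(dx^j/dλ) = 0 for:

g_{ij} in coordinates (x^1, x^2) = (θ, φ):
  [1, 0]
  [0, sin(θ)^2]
Geodesic equation: d^2x^k/dλ^2 + Γ^k_{ij} (dx^i/dλ)(dx^j/dλ) = 0.
Non-zero Christoffel symbols:
Γ^θ_{φ φ} = -sin(2*θ)/2
Γ^φ_{θ φ} = 1/tan(θ)
Substituting (the symmetric pair Γ^k_{ij}, Γ^k_{ji} combines into a factor 2):
d^2θ/dλ^2 - (sin(2*θ)/2) (dφ/dλ)^2 = 0
d^2φ/dλ^2 + (2/tan(θ)) (dθ/dλ)(dφ/dλ) = 0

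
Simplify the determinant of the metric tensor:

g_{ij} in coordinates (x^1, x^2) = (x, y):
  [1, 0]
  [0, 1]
For a 2×2 metric: det(g) = g_{11}·g_{22} - g_{12}·g_{21}
= (1)·(1) - (0)·(0)
= 1 - 0
det(g) = 1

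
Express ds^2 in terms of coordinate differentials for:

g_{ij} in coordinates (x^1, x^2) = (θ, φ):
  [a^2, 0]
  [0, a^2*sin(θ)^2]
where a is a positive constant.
ds^2 = g_{ij} dx^i dx^j; only the non-zero components contribute.
ds^2 = a^2 dθ^2 + a^2*sin(θ)^2 dφ^2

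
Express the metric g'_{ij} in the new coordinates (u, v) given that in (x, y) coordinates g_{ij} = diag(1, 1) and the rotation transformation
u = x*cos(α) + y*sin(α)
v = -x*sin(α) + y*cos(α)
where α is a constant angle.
Invert the transformation: x = u*cos(α) - v*sin(α), y = u*sin(α) + v*cos(α)
g'_{ij} = (∂x^k/∂x'^i)(∂x^l/∂x'^j) g_{kl}; with g_{kl} = δ_{kl} this is Σ_k (∂x^k/∂x'^i)(∂x^k/∂x'^j).
Jacobian: ∂x/∂u = cos(α), ∂x/∂v = -sin(α), ∂y/∂u = sin(α), ∂y/∂v = cos(α)
g'_{uu} = (cos(α))(cos(α)) + (sin(α))(sin(α)) = 1
g'_{uv} = (cos(α))(-sin(α)) + (sin(α))(cos(α)) = 0
g'_{vv} = (-sin(α))(-sin(α)) + (cos(α))(cos(α)) = 1
g'_{ij} = diag(1, 1)
The Euclidean metric is invariant under rotations.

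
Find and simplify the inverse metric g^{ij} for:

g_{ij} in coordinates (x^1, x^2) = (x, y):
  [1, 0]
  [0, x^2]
The metric is diagonal, so g^{ij} is diagonal with entries 1/g_{ii}: diag(1, 1/(x^2)).
g^{ij}:
  [1, 0]
  [0, 1/x^2]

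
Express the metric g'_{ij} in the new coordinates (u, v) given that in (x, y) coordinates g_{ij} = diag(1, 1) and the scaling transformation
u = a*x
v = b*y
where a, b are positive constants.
Invert the transformation: x = u/a, y = v/b
g'_{ij} = (∂x^k/∂x'^i)(∂x^l/∂x'^j) g_{kl}; with g_{kl} = δ_{kl} this is Σ_k (∂x^k/∂x'^i)(∂x^k/∂x'^j).
Jacobian: ∂x/∂u = 1/a, ∂x/∂v = 0, ∂y/∂u = 0, ∂y/∂v = 1/b
g'_{uu} = (1/a)(1/a) + (0)(0) = 1/a^2
g'_{uv} = (1/a)(0) + (0)(1/b) = 0
g'_{vv} = (0)(0) + (1/b)(1/b) = 1/b^2
g'_{ij} = diag(1/a^2, 1/b^2)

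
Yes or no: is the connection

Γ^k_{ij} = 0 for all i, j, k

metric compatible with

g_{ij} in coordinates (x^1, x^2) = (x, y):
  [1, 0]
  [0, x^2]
Using ∇_k g_{ij} = ∂_k g_{ij} - Γ^m_{ki} g_{mj} - Γ^m_{kj} g_{im}:
∇_x g_{yy} = (2*x) - (0) - (0) = 2*x ≠ 0
So the connection is not metric compatible (it is not the Levi-Civita connection).
No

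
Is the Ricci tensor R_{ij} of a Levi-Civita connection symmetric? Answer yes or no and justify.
R_{ij} = R^k_{ikj}; the pair symmetry R_{kilj} = R_{ljki} gives R_{ij} = R_{ji}.
Yes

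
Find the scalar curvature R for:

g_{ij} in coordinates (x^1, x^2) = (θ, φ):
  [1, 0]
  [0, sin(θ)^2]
Non-zero Christoffel symbols (Γ^k_{ij} = Γ^k_{ji}):
Γ^θ_{φ φ} = -sin(2*θ)/2
Γ^φ_{θ φ} = 1/tan(θ)
Ricci tensor (R_{ij} = R^k_{ikj}): R_{θθ} = 1, R_{θφ} = 0, R_{φφ} = sin(θ)^2
Inverse metric: g^{θθ} = 1, g^{φφ} = 1/sin(θ)^2
R = g^{ij} R_{ij} = (1)(1) + (1/sin(θ)^2)(sin(θ)^2) = 2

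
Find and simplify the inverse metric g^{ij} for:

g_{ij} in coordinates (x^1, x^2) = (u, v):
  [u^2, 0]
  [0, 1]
The metric is diagonal, so g^{ij} is diagonal with entries 1/g_{ii}: diag(1/(u^2), 1).
g^{ij}:
  [1/u^2, 0]
  [0, 1]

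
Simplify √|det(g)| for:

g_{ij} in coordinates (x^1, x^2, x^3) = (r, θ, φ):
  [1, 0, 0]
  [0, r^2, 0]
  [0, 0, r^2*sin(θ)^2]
det(g) = r^4*sin(θ)^2
√|det(g)| = r^2*sin(θ) (taking 0 < θ < π so that |sin(θ)| = sin(θ))
Volume element: dV = r^2*sin(θ) dr dθ dφ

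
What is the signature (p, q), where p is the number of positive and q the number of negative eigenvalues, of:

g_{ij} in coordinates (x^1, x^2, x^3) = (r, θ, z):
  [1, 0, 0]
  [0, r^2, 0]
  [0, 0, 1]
The metric is diagonal, so its eigenvalues are the diagonal entries: 1, r^2, 1 (at a generic point, where coordinate-dependent entries are positive).
3 positive, 0 negative.
(3, 0) - Riemannian (positive definite)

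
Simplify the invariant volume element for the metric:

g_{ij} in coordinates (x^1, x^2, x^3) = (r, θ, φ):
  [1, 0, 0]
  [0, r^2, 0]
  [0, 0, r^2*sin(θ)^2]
det(g) = r^4*sin(θ)^2
√|det(g)| = r^2*sin(θ) (taking 0 < θ < π so that |sin(θ)| = sin(θ))
Volume element: dV = r^2*sin(θ) dr dθ dφ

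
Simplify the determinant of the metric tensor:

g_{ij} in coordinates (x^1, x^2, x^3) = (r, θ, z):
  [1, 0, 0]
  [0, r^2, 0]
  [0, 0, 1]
Diagonal metric: det(g) = g_{11}·g_{22}·g_{33}
= (1)·(r^2)·(1)
det(g) = r^2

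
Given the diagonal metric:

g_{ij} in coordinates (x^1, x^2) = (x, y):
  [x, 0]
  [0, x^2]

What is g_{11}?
With x^1 = x, x^2 = y, g_{11} = g_{xx} is the row-1, column-1 entry of the matrix.
g_{11} = x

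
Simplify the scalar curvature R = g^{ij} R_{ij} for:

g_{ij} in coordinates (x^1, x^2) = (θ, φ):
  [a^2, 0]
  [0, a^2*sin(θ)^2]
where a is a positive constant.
Non-zero Christoffel symbols (Γ^k_{ij} = Γ^k_{ji}):
Γ^θ_{φ φ} = -sin(2*θ)/2
Γ^φ_{θ φ} = 1/tan(θ)
Ricci tensor (R_{ij} = R^k_{ikj}): R_{θθ} = 1, R_{θφ} = 0, R_{φφ} = sin(θ)^2
Inverse metric: g^{θθ} = 1/a^2, g^{φφ} = 1/(a^2*sin(θ)^2)
R = g^{ij} R_{ij} = (1/a^2)(1) + (1/(a^2*sin(θ)^2))(sin(θ)^2) = 2/a^2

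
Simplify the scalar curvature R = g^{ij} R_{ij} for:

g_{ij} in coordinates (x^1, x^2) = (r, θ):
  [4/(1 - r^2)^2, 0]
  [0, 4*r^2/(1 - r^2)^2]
Non-zero Christoffel symbols (Γ^k_{ij} = Γ^k_{ji}):
Γ^r_{r r} = 2*r/(1 - r^2)
Γ^r_{θ θ} = (r^3 + r)/(r^2 - 1)
Γ^θ_{r θ} = (-r^2 - 1)/(r^3 - r)
Ricci tensor (R_{ij} = R^k_{ikj}): R_{rr} = -4/(r^2 - 1)^2, R_{rθ} = 0, R_{θθ} = -4*r^2/(r^2 - 1)^2
Inverse metric: g^{rr} = (1 - r^2)^2/4, g^{θθ} = (1 - r^2)^2/(4*r^2)
R = g^{ij} R_{ij} = ((1 - r^2)^2/4)(-4/(r^2 - 1)^2) + ((1 - r^2)^2/(4*r^2))(-4*r^2/(r^2 - 1)^2) = -2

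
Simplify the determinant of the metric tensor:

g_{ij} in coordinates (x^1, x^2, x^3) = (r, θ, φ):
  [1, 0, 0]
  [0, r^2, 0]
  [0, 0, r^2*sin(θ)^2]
Diagonal metric: det(g) = g_{11}·g_{22}·g_{33}
= (1)·(r^2)·(r^2*sin(θ)^2)
det(g) = r^4*sin(θ)^2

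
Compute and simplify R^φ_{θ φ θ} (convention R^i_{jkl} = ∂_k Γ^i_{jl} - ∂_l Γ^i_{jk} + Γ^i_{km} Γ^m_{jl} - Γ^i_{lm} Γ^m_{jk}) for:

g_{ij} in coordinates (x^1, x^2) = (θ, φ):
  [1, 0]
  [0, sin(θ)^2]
Non-zero Christoffel symbols (Γ^k_{ij} = Γ^k_{ji}):
Γ^θ_{φ φ} = -sin(2*θ)/2
Γ^φ_{θ φ} = 1/tan(θ)
R^φ_{θ φ θ} = ∂_φ Γ^φ_{θ θ} - ∂_θ Γ^φ_{θ φ} + Γ^φ_{φ m} Γ^m_{θ θ} - Γ^φ_{θ m} Γ^m_{θ φ}
  = (0) - (-1/sin(θ)^2) + (0) - (1/tan(θ)^2) = 1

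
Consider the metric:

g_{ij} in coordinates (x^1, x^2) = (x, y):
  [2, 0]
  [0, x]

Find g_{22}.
With x^1 = x, x^2 = y, g_{22} = g_{yy} is the row-2, column-2 entry of the matrix.
g_{22} = x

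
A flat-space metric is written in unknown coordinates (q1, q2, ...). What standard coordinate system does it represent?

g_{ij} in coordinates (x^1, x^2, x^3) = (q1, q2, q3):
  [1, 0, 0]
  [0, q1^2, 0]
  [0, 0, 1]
The line element ds^2 = dq1^2 + q1^2 dq2^2 + dq3^2 is dr^2 + r^2 dθ^2 + dz^2 with q1 = r, q2 = θ, q3 = z.
cylindrical coordinates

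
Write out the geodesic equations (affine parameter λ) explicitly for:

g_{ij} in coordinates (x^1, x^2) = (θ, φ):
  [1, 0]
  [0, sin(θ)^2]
Geodesic equation: d^2x^k/dλ^2 + Γ^k_{ij} (dx^i/dλ)(dx^j/dλ) = 0.
Non-zero Christoffel symbols:
Γ^θ_{φ φ} = -sin(2*θ)/2
Γ^φ_{θ φ} = 1/tan(θ)
Substituting (the symmetric pair Γ^k_{ij}, Γ^k_{ji} combines into a factor 2):
d^2θ/dλ^2 - (sin(2*θ)/2) (dφ/dλ)^2 = 0
d^2φ/dλ^2 + (2/tan(θ)) (dθ/dλ)(dφ/dλ) = 0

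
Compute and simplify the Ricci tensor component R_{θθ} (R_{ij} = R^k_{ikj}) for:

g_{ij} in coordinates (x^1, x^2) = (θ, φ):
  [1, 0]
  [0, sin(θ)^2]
Non-zero Christoffel symbols (Γ^k_{ij} = Γ^k_{ji}):
Γ^θ_{φ φ} = -sin(2*θ)/2
Γ^φ_{θ φ} = 1/tan(θ)
R^θ_{θ θ θ} = 0 (a repeated index in an antisymmetric pair)
R^φ_{θ φ θ} = ∂_φ Γ^φ_{θ θ} - ∂_θ Γ^φ_{θ φ} + Γ^φ_{φ m} Γ^m_{θ θ} - Γ^φ_{θ m} Γ^m_{θ φ}
  = (0) - (-1/sin(θ)^2) + (0) - (1/tan(θ)^2) = 1
R_{θθ} = R^θ_{θ θ θ} + R^φ_{θ φ θ} = (0) + (1) = 1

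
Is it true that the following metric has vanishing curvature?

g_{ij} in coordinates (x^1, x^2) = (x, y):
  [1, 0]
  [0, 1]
All metric components are constant, so every Christoffel symbol vanishes and R^i_{jkl} = 0.
Yes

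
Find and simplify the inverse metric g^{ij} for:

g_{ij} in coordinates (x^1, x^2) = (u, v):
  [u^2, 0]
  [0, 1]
The metric is diagonal, so g^{ij} is diagonal with entries 1/g_{ii}: diag(1/(u^2), 1).
g^{ij}:
  [1/u^2, 0]
  [0, 1]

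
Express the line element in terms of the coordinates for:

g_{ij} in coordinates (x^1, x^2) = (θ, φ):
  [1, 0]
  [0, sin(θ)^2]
ds^2 = g_{ij} dx^i dx^j; only the non-zero components contribute.
ds^2 = dθ^2 + sin(θ)^2 dφ^2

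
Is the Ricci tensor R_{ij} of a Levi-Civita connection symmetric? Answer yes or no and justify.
R_{ij} = R^k_{ikj}; the pair symmetry R_{kilj} = R_{ljki} gives R_{ij} = R_{ji}.
Yes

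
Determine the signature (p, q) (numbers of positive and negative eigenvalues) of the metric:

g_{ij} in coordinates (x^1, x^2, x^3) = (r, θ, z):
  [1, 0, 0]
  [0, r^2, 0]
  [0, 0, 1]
The metric is diagonal, so its eigenvalues are the diagonal entries: 1, r^2, 1 (at a generic point, where coordinate-dependent entries are positive).
3 positive, 0 negative.
(3, 0) - Riemannian (positive definite)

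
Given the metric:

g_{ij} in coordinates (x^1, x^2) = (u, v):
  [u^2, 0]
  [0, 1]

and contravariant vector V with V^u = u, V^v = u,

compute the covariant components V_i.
V_i = g_{ij} V^j:
V_u = (u^2)(u) + (0)(u) = u^3
V_v = (0)(u) + (1)(u) = u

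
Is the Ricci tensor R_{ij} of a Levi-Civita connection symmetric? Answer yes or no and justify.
R_{ij} = R^k_{ikj}; the pair symmetry R_{kilj} = R_{ljki} gives R_{ij} = R_{ji}.
Yes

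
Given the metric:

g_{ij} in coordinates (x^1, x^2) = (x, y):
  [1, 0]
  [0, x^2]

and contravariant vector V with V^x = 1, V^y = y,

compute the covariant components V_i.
V_i = g_{ij} V^j:
V_x = (1)(1) + (0)(y) = 1
V_y = (0)(1) + (x^2)(y) = x^2*y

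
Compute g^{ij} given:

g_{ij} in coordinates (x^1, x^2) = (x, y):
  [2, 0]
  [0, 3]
The metric is diagonal, so g^{ij} is diagonal with entries 1/g_{ii}: diag(1/2, 1/3).
g^{ij}:
  [1/2, 0]
  [0, 1/3]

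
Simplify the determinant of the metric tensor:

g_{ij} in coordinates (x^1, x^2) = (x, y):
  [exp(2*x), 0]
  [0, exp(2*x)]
For a 2×2 metric: det(g) = g_{11}·g_{22} - g_{12}·g_{21}
= (exp(2*x))·(exp(2*x)) - (0)·(0)
= exp(4*x) - 0
det(g) = exp(4*x)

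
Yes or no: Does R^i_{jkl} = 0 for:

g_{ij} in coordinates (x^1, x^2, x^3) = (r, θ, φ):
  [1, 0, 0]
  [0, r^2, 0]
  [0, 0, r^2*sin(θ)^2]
Non-zero Christoffel symbols:
Γ^r_{θ θ} = -r
Γ^r_{φ φ} = -r*sin(θ)^2
Γ^θ_{r θ} = 1/r
Γ^θ_{φ φ} = -sin(2*θ)/2
Γ^φ_{r φ} = 1/r
Γ^φ_{θ φ} = 1/tan(θ)
Ricci tensor: R_{rr} = 0, R_{rθ} = 0, R_{rφ} = 0, R_{θθ} = 0, R_{θφ} = 0, R_{φφ} = 0
All R_{ij} vanish; in 3 dimensions the Riemann tensor is fully determined by the Ricci tensor, so R^i_{jkl} = 0: the metric is flat (curvilinear coordinates on flat space).
Yes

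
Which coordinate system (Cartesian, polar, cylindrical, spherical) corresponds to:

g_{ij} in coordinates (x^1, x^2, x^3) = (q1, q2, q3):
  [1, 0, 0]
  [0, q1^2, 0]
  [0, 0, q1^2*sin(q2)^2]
The line element ds^2 = dq1^2 + q1^2 dq2^2 + q1^2 sin(q2)^2 dq3^2 is dr^2 + r^2 dθ^2 + r^2 sin(θ)^2 dφ^2 with q1 = r, q2 = θ, q3 = φ.
spherical coordinates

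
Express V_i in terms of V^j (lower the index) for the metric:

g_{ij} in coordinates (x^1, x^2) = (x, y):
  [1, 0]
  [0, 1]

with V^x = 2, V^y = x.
V_i = g_{ij} V^j:
V_x = (1)(2) + (0)(x) = 2
V_y = (0)(2) + (1)(x) = x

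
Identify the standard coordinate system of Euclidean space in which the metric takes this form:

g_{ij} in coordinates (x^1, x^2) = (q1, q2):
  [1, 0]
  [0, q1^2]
The line element ds^2 = dq1^2 + q1^2 dq2^2 is dr^2 + r^2 dθ^2 with q1 = r, q2 = θ.
polar coordinates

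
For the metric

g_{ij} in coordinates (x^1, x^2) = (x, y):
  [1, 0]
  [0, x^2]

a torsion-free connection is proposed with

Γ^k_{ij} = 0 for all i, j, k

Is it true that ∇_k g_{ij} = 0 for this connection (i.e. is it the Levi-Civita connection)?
Using ∇_k g_{ij} = ∂_k g_{ij} - Γ^m_{ki} g_{mj} - Γ^m_{kj} g_{im}:
∇_x g_{yy} = (2*x) - (0) - (0) = 2*x ≠ 0
So the connection is not metric compatible (it is not the Levi-Civita connection).
No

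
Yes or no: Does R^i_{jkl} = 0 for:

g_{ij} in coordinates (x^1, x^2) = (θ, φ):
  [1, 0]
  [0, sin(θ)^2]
Non-zero Christoffel symbols:
Γ^θ_{φ φ} = -sin(2*θ)/2
Γ^φ_{θ φ} = 1/tan(θ)
Ricci tensor: R_{θθ} = 1, R_{θφ} = 0, R_{φφ} = sin(θ)^2
The Ricci tensor is non-zero, so the Riemann tensor is non-zero: not flat.
No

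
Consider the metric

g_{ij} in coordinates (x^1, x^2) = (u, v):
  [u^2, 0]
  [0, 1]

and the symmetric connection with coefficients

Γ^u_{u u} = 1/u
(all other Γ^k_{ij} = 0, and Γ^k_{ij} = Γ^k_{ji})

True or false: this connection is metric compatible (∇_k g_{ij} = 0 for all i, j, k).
Using ∇_k g_{ij} = ∂_k g_{ij} - Γ^m_{ki} g_{mj} - Γ^m_{kj} g_{im}:
e.g. ∇_u g_{uu} = (2*u) - (u) - (u) = 0
Every component ∇_k g_{ij} vanishes: the connection is metric compatible.
True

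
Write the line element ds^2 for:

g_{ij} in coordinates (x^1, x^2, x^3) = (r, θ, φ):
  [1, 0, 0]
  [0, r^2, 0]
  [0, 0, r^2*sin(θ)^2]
ds^2 = g_{ij} dx^i dx^j; only the non-zero components contribute.
ds^2 = dr^2 + r^2 dθ^2 + r^2*sin(θ)^2 dφ^2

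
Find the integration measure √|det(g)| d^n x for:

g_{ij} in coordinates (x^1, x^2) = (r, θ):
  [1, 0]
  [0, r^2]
det(g) = r^2
√|det(g)| = r
Volume element: dV = r dr dθ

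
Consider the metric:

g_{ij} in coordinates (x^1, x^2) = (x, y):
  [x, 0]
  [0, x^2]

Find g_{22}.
With x^1 = x, x^2 = y, g_{22} = g_{yy} is the row-2, column-2 entry of the matrix.
g_{22} = x^2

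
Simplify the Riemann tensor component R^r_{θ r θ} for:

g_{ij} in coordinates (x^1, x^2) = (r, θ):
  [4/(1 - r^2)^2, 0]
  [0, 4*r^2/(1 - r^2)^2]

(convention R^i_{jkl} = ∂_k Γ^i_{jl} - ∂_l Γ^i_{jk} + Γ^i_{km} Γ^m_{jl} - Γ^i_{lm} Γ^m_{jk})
Non-zero Christoffel symbols (Γ^k_{ij} = Γ^k_{ji}):
Γ^r_{r r} = 2*r/(1 - r^2)
Γ^r_{θ θ} = (r^3 + r)/(r^2 - 1)
Γ^θ_{r θ} = (-r^2 - 1)/(r^3 - r)
R^r_{θ r θ} = ∂_r Γ^r_{θ θ} - ∂_θ Γ^r_{θ r} + Γ^r_{r m} Γ^m_{θ θ} - Γ^r_{θ m} Γ^m_{θ r}
  = ((r^4 - 4*r^2 - 1)/(r^2 - 1)^2) - (0) + (-2*r^2*(r^2 + 1)/(r^2 - 1)^2) - (-(r^2 + 1)^2/(r^2 - 1)^2) = -4*r^2/(r^2 - 1)^2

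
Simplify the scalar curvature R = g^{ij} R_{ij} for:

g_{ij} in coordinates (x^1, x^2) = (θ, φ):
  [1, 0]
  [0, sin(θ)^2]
Non-zero Christoffel symbols (Γ^k_{ij} = Γ^k_{ji}):
Γ^θ_{φ φ} = -sin(2*θ)/2
Γ^φ_{θ φ} = 1/tan(θ)
Ricci tensor (R_{ij} = R^k_{ikj}): R_{θθ} = 1, R_{θφ} = 0, R_{φφ} = sin(θ)^2
Inverse metric: g^{θθ} = 1, g^{φφ} = 1/sin(θ)^2
R = g^{ij} R_{ij} = (1)(1) + (1/sin(θ)^2)(sin(θ)^2) = 2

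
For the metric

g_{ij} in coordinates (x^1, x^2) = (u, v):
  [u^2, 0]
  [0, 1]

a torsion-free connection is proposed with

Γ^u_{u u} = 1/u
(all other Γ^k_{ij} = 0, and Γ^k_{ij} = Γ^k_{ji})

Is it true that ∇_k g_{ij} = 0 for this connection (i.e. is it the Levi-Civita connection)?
Using ∇_k g_{ij} = ∂_k g_{ij} - Γ^m_{ki} g_{mj} - Γ^m_{kj} g_{im}:
e.g. ∇_u g_{uu} = (2*u) - (u) - (u) = 0
Every component ∇_k g_{ij} vanishes: the connection is metric compatible.
Yes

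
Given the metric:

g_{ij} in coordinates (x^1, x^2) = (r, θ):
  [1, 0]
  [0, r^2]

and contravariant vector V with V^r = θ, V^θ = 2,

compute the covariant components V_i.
V_i = g_{ij} V^j:
V_r = (1)(θ) + (0)(2) = θ
V_θ = (0)(θ) + (r^2)(2) = 2*r^2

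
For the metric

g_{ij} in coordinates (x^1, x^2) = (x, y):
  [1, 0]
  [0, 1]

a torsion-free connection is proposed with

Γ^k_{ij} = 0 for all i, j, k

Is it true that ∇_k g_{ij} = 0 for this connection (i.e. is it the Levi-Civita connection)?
Using ∇_k g_{ij} = ∂_k g_{ij} - Γ^m_{ki} g_{mj} - Γ^m_{kj} g_{im}:
e.g. ∇_y g_{xy} = (0) - (0) - (0) = 0
Every component ∇_k g_{ij} vanishes: the connection is metric compatible.
Yes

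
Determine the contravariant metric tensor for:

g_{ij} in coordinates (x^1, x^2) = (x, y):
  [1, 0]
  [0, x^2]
The metric is diagonal, so g^{ij} is diagonal with entries 1/g_{ii}: diag(1, 1/(x^2)).
g^{ij}:
  [1, 0]
  [0, 1/x^2]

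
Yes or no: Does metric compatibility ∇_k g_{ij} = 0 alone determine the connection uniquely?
One also needs vanishing torsion; metric compatibility plus torsion-freeness singles out the Levi-Civita connection.
No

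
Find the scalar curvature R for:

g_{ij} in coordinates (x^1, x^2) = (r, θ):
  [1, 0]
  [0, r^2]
Non-zero Christoffel symbols (Γ^k_{ij} = Γ^k_{ji}):
Γ^r_{θ θ} = -r
Γ^θ_{r θ} = 1/r
Ricci tensor (R_{ij} = R^k_{ikj}): R_{rr} = 0, R_{rθ} = 0, R_{θθ} = 0
Inverse metric: g^{rr} = 1, g^{θθ} = 1/r^2
R = g^{ij} R_{ij} = (1)(0) + (1/r^2)(0) = 0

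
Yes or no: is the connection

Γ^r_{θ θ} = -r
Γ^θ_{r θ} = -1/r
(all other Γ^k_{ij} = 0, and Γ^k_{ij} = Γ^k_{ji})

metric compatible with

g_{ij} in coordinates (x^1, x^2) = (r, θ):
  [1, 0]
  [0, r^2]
Using ∇_k g_{ij} = ∂_k g_{ij} - Γ^m_{ki} g_{mj} - Γ^m_{kj} g_{im}:
∇_r g_{θθ} = (2*r) - (-r) - (-r) = 4*r ≠ 0
So the connection is not metric compatible (it is not the Levi-Civita connection).
No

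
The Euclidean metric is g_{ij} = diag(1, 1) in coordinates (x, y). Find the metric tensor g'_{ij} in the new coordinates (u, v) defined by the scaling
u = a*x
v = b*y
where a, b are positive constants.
Invert the transformation: x = u/a, y = v/b
g'_{ij} = (∂x^k/∂x'^i)(∂x^l/∂x'^j) g_{kl}; with g_{kl} = δ_{kl} this is Σ_k (∂x^k/∂x'^i)(∂x^k/∂x'^j).
Jacobian: ∂x/∂u = 1/a, ∂x/∂v = 0, ∂y/∂u = 0, ∂y/∂v = 1/b
g'_{uu} = (1/a)(1/a) + (0)(0) = 1/a^2
g'_{uv} = (1/a)(0) + (0)(1/b) = 0
g'_{vv} = (0)(0) + (1/b)(1/b) = 1/b^2
g'_{ij} = diag(1/a^2, 1/b^2)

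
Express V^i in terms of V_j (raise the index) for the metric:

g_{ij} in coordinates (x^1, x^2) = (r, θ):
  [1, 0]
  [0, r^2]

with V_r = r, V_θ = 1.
Inverse metric (diagonal): g^{rr} = 1, g^{θθ} = 1/r^2
V^i = g^{ij} V_j:
V^r = (1)(r) + (0)(1) = r
V^θ = (0)(r) + (1/r^2)(1) = 1/r^2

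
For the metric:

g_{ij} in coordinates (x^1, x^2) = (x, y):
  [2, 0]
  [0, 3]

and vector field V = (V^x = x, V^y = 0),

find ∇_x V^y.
All Christoffel symbols are zero.
∇_x V^y = ∂_x V^y + Γ^y_{x j} V^j
  = (0) + (0)(x) + (0)(0)
  = 0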